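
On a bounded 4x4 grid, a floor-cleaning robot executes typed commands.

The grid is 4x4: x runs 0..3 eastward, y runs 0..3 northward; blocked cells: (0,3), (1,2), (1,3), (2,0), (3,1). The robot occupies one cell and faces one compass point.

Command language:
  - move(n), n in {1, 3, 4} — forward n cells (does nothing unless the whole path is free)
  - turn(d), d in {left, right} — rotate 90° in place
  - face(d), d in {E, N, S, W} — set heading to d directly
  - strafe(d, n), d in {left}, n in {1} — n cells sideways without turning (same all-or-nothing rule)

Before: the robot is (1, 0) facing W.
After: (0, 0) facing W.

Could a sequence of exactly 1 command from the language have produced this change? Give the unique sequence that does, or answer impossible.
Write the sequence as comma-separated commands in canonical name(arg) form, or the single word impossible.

key: heading stays W — the single command does not turn
start: (1, 0) facing W
t=1 move(1) ⇒ (0, 0) facing W
uniquely the one of 10 1-step routes that fits.

move(1)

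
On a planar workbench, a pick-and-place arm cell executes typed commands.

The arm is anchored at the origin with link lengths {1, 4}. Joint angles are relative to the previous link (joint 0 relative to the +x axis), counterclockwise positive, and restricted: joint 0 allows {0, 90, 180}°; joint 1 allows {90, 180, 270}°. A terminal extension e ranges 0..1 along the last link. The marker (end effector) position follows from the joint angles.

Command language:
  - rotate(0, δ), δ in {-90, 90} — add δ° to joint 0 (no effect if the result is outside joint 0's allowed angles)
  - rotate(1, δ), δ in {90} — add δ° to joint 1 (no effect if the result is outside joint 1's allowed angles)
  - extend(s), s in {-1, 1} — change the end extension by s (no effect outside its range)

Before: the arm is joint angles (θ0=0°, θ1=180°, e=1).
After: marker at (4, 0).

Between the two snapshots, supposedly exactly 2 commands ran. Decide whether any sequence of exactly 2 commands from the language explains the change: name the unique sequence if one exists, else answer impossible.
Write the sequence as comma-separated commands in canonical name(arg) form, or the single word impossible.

start: joint angles (θ0=0°, θ1=180°, e=1)
t=1 rotate(0, 90) ⇒ joint angles (θ0=90°, θ1=180°, e=1)
t=2 rotate(0, 90) ⇒ joint angles (θ0=180°, θ1=180°, e=1)
uniquely the one of 25 2-step routes that fits.

rotate(0, 90), rotate(0, 90)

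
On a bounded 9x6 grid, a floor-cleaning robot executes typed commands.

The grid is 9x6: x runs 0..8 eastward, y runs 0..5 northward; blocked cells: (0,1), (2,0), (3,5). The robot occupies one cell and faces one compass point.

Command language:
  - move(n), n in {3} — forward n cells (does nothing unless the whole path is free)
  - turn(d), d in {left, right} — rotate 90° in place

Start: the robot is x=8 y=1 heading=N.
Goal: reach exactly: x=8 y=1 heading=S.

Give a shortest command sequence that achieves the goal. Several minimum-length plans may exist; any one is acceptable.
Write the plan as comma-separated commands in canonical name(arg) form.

start: x=8 y=1 heading=N
t=1 turn(right) ⇒ x=8 y=1 heading=E
t=2 turn(right) ⇒ x=8 y=1 heading=S
minimal: 2 command(s), checked below 2.

turn(right), turn(right)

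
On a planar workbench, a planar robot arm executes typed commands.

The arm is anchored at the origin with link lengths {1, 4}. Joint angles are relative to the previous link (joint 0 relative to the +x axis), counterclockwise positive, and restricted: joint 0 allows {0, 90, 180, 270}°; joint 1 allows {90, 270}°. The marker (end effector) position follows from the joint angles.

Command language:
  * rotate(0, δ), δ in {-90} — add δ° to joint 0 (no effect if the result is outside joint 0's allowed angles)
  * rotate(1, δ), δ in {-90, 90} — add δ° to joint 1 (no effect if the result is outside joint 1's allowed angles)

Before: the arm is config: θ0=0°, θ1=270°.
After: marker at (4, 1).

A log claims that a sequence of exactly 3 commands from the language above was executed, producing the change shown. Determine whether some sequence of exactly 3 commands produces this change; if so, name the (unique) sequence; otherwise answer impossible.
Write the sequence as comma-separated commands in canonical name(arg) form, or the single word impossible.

begin: config: θ0=0°, θ1=270°
1. rotate(0, -90) → config: θ0=270°, θ1=270°
2. rotate(0, -90) → config: θ0=180°, θ1=270°
3. rotate(0, -90) → config: θ0=90°, θ1=270°
uniquely the one of 27 3-step routes that fits.

rotate(0, -90), rotate(0, -90), rotate(0, -90)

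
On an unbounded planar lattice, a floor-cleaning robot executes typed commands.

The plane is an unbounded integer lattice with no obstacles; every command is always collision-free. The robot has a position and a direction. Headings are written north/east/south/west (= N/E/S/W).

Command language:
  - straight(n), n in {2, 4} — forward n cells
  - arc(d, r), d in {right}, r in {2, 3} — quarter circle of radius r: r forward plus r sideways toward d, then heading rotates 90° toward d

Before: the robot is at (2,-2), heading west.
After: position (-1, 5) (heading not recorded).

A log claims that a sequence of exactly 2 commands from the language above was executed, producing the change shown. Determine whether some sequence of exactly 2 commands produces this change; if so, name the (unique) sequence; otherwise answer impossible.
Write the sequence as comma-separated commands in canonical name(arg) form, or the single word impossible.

arc(right, 3), straight(4)

key: running straight(4) before arc(right, 3) would end elsewhere — order is forced
t0: at (2,-2), heading west
[1] after arc(right, 3): at (-1,1), heading north
[2] after straight(4): at (-1,5), heading north
no rival 2-sequence matches.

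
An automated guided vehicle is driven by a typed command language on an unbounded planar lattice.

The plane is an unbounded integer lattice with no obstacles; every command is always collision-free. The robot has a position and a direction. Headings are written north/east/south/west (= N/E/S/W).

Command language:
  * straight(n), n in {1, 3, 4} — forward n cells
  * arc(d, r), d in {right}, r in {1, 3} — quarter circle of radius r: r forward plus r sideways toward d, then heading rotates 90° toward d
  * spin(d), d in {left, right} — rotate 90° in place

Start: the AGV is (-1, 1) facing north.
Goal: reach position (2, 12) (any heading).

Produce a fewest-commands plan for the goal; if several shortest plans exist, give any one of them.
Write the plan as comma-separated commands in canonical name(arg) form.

straight(4), straight(4), arc(right, 3)

t0: (-1, 1) facing north
step 1 (straight(4)): (-1, 5) facing north
step 2 (straight(4)): (-1, 9) facing north
step 3 (arc(right, 3)): (2, 12) facing east
shorter routes all fall short; 3 is best.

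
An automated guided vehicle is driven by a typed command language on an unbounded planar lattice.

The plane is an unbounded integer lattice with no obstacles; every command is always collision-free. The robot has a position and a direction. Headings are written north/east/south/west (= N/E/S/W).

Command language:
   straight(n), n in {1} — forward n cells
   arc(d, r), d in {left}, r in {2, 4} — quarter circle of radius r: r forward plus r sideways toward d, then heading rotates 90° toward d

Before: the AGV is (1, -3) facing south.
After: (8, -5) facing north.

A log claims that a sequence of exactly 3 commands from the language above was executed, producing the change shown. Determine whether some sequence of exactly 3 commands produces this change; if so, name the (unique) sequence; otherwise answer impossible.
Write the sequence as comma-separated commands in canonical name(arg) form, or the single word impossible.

arc(left, 4), straight(1), arc(left, 2)

key: order matters: swapping arc(left, 4) and arc(left, 2) lands elsewhere
t0: (1, -3) facing south
1. arc(left, 4) → (5, -7) facing east
2. straight(1) → (6, -7) facing east
3. arc(left, 2) → (8, -5) facing north
no rival 3-sequence matches.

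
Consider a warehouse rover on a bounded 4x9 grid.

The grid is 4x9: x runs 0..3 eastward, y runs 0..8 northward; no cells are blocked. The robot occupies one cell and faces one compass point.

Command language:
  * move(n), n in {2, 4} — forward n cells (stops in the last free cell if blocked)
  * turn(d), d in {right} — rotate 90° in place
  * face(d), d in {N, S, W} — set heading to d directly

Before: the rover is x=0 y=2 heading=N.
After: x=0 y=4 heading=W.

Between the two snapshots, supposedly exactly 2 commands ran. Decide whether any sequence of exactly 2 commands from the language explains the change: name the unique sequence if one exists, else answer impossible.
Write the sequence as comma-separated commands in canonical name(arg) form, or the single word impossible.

move(2), face(W)

key: order matters: swapping move(2) and face(W) lands elsewhere
start: x=0 y=2 heading=N
step 1 (move(2)): x=0 y=4 heading=N
step 2 (face(W)): x=0 y=4 heading=W
uniquely the one of 36 2-step routes that fits.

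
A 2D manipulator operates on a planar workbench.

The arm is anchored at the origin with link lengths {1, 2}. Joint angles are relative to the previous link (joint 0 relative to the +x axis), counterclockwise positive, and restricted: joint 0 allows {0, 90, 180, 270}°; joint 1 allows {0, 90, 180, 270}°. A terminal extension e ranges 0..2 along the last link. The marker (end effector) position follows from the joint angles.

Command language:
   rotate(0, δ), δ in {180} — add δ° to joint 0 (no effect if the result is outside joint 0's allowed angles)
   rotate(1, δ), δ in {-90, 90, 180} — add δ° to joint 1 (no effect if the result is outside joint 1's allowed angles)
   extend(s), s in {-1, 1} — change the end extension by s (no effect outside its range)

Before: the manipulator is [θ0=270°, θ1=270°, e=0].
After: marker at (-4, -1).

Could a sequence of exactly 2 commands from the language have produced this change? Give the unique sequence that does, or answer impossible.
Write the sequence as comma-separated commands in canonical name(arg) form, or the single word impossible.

extend(1), extend(1)

start: [θ0=270°, θ1=270°, e=0]
[1] after extend(1): [θ0=270°, θ1=270°, e=1]
[2] after extend(1): [θ0=270°, θ1=270°, e=2]
uniquely the one of 36 2-step routes that fits.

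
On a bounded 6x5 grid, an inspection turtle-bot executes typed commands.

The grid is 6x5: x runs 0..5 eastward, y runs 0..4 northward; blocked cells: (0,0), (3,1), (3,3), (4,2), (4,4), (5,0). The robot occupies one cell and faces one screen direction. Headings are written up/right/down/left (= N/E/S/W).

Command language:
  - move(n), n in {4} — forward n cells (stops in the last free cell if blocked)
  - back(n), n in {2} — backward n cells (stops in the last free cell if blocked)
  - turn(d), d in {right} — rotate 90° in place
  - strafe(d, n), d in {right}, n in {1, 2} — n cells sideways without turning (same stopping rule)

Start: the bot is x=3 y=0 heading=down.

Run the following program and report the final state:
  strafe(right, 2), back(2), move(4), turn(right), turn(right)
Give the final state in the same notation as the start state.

start: x=3 y=0 heading=down
t=1 strafe(right, 2) ⇒ x=1 y=0 heading=down
t=2 back(2) ⇒ x=1 y=2 heading=down
t=3 move(4) ⇒ x=1 y=0 heading=down
t=4 turn(right) ⇒ x=1 y=0 heading=left
t=5 turn(right) ⇒ x=1 y=0 heading=up

x=1 y=0 heading=up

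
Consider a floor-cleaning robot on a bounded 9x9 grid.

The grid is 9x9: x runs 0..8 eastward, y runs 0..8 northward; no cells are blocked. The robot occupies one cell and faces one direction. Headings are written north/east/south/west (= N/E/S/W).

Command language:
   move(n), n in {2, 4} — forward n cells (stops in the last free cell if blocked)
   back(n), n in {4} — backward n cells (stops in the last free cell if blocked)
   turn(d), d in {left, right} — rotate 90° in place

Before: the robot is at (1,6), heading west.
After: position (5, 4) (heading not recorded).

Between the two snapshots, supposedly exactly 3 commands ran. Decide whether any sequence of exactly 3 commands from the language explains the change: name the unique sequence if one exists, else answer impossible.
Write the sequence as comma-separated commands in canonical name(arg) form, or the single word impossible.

key: running move(2) before back(4) would end elsewhere — order is forced
begin: at (1,6), heading west
1. back(4) → at (5,6), heading west
2. turn(left) → at (5,6), heading south
3. move(2) → at (5,4), heading south
no rival 3-sequence matches.

back(4), turn(left), move(2)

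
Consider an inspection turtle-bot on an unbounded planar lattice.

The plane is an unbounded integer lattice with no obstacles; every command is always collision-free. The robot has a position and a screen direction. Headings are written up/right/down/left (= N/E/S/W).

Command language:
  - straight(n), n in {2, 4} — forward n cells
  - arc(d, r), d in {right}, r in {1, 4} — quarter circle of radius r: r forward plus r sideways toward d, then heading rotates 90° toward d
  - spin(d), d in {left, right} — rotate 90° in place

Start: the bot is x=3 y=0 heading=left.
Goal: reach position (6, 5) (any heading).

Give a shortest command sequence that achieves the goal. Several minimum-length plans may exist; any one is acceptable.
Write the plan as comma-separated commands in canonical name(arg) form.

arc(right, 1), arc(right, 4)

begin: x=3 y=0 heading=left
step 1 (arc(right, 1)): x=2 y=1 heading=up
step 2 (arc(right, 4)): x=6 y=5 heading=right
nothing shorter than 2 reaches the goal.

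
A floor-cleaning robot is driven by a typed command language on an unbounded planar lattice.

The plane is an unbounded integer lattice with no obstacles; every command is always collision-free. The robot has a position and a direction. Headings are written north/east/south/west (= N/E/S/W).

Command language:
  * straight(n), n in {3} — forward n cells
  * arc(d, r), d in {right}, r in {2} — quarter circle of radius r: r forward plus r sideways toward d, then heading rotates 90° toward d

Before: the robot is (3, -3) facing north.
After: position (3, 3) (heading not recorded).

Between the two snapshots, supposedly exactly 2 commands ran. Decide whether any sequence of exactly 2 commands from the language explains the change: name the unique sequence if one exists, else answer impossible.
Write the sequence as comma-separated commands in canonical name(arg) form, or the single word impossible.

straight(3), straight(3)

t0: (3, -3) facing north
1. straight(3) → (3, 0) facing north
2. straight(3) → (3, 3) facing north
no rival 2-sequence matches.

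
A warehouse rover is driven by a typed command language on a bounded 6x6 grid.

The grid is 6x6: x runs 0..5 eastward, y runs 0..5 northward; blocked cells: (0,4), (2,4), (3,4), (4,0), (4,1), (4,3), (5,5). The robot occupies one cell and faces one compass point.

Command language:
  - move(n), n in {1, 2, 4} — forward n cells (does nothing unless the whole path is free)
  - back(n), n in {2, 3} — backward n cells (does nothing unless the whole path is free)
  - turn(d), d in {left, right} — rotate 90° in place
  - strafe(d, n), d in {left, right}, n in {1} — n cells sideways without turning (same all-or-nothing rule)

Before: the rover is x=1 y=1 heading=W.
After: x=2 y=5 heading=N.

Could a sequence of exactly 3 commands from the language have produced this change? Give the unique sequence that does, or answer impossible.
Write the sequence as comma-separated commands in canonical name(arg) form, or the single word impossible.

turn(right), move(4), strafe(right, 1)

key: position moved to (2,5) AND the heading swung to N — translation plus rotation needed
initial: x=1 y=1 heading=W
t=1 turn(right) ⇒ x=1 y=1 heading=N
t=2 move(4) ⇒ x=1 y=5 heading=N
t=3 strafe(right, 1) ⇒ x=2 y=5 heading=N
no rival 3-sequence matches.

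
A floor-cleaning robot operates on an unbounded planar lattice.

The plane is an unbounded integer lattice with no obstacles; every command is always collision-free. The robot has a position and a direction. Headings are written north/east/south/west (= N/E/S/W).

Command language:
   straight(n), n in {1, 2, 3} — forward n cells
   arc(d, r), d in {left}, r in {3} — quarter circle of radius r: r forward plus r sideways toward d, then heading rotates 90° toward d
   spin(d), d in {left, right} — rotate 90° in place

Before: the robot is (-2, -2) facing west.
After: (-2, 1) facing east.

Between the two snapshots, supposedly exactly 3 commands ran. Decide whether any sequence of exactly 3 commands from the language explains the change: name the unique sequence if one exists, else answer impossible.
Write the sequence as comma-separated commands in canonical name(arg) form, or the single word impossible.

spin(right), straight(3), spin(right)

key: cell and facing (now E) both changed — the 3 commands mix motion and turning
start: (-2, -2) facing west
1. spin(right) → (-2, -2) facing north
2. straight(3) → (-2, 1) facing north
3. spin(right) → (-2, 1) facing east
all 216 alternatives checked — unique.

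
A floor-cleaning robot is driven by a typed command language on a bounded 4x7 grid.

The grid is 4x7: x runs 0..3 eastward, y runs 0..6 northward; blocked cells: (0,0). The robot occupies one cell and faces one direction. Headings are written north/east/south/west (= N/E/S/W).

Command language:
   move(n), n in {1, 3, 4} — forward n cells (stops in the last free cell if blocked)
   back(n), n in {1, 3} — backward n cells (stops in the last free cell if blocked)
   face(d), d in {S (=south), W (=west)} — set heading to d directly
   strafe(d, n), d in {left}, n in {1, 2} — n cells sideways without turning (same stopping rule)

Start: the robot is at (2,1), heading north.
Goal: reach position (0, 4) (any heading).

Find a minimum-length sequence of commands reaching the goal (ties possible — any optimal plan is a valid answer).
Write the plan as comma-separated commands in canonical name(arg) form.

move(3), strafe(left, 2)

start: at (2,1), heading north
1. move(3) → at (2,4), heading north
2. strafe(left, 2) → at (0,4), heading north
nothing shorter than 2 reaches the goal.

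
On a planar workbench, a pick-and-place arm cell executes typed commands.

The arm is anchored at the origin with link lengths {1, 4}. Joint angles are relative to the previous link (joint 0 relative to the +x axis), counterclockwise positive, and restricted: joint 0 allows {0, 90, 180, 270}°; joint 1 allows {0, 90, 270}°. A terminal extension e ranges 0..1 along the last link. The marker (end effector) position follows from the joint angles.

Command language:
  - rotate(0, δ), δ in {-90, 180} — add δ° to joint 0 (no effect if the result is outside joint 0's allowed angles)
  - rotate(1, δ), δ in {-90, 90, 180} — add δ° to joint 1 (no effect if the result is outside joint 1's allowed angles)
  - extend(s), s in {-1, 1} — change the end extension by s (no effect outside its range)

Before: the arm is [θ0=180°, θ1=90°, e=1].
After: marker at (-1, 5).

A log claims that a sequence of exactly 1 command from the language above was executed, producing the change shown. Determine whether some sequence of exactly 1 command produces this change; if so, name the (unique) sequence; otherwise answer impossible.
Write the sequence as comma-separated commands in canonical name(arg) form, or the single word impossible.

from: [θ0=180°, θ1=90°, e=1]
[1] after rotate(1, 180): [θ0=180°, θ1=270°, e=1]
no other 1-command option fits: unique.

rotate(1, 180)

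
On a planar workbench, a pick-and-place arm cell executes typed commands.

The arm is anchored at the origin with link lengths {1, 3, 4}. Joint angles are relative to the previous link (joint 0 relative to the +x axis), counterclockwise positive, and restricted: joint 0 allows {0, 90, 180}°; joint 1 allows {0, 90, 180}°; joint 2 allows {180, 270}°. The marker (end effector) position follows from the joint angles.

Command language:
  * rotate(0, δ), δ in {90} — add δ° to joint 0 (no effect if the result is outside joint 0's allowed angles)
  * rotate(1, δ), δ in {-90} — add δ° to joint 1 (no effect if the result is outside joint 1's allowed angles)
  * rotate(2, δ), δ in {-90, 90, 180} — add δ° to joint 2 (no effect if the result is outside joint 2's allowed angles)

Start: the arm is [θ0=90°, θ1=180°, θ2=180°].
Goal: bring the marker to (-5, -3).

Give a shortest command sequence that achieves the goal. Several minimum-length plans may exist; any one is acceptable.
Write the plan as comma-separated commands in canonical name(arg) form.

rotate(1, -90), rotate(2, 90), rotate(0, 90)

start: [θ0=90°, θ1=180°, θ2=180°]
1. rotate(1, -90) → [θ0=90°, θ1=90°, θ2=180°]
2. rotate(2, 90) → [θ0=90°, θ1=90°, θ2=270°]
3. rotate(0, 90) → [θ0=180°, θ1=90°, θ2=270°]
nothing shorter than 3 reaches the goal.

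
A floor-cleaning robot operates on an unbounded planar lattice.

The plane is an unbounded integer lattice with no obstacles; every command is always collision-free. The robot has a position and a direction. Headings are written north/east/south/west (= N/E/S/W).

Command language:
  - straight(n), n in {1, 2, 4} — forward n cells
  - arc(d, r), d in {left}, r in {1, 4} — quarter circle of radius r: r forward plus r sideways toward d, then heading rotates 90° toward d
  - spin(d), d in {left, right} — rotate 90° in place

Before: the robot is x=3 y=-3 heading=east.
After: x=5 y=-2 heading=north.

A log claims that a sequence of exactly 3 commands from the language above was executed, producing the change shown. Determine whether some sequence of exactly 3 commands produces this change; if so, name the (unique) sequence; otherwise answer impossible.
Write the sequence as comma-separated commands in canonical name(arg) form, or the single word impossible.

key: running straight(1) before straight(2) would end elsewhere — order is forced
start: x=3 y=-3 heading=east
step 1 (straight(2)): x=5 y=-3 heading=east
step 2 (spin(left)): x=5 y=-3 heading=north
step 3 (straight(1)): x=5 y=-2 heading=north
all 343 alternatives checked — unique.

straight(2), spin(left), straight(1)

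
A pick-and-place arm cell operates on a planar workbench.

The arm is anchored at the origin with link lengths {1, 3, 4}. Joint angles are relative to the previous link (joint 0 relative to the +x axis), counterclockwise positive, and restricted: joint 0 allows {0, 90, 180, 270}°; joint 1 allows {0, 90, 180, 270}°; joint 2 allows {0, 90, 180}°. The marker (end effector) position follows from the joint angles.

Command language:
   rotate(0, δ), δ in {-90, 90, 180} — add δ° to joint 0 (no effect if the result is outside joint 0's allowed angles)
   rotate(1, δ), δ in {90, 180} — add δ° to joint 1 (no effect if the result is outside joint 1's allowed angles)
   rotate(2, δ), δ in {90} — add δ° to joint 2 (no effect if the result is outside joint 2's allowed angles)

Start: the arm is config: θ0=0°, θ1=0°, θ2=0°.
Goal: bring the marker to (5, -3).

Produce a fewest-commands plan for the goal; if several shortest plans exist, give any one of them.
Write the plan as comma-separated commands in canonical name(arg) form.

initial: config: θ0=0°, θ1=0°, θ2=0°
step 1 (rotate(2, 90)): config: θ0=0°, θ1=0°, θ2=90°
step 2 (rotate(1, 180)): config: θ0=0°, θ1=180°, θ2=90°
step 3 (rotate(1, 90)): config: θ0=0°, θ1=270°, θ2=90°
minimal: 3 command(s), checked below 3.

rotate(2, 90), rotate(1, 180), rotate(1, 90)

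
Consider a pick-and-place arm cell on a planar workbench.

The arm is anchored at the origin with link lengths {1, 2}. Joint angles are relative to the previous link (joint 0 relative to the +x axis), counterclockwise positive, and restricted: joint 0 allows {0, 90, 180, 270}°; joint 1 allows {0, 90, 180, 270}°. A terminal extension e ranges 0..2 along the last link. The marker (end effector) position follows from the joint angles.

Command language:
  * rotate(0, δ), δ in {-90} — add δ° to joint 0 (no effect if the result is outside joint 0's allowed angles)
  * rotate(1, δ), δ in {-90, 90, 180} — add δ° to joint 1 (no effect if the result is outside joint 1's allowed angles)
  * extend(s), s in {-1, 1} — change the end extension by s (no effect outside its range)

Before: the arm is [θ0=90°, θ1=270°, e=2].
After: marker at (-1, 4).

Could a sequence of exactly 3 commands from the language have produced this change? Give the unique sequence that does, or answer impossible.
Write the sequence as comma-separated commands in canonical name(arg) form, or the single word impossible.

t0: [θ0=90°, θ1=270°, e=2]
[1] after rotate(0, -90): [θ0=0°, θ1=270°, e=2]
[2] after rotate(0, -90): [θ0=270°, θ1=270°, e=2]
[3] after rotate(0, -90): [θ0=180°, θ1=270°, e=2]
no other 3-command option fits: unique.

rotate(0, -90), rotate(0, -90), rotate(0, -90)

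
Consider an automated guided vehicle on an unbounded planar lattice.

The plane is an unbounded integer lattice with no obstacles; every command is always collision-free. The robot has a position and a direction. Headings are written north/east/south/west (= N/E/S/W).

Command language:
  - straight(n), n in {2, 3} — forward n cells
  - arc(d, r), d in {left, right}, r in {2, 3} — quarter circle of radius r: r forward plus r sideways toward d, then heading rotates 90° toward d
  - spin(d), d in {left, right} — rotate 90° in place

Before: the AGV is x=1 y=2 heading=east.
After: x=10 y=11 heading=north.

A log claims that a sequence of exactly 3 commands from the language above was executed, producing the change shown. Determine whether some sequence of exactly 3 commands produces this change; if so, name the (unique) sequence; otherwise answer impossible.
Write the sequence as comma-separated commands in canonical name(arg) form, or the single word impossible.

arc(left, 3), arc(right, 3), arc(left, 3)

key: cell and facing (now N) both changed — the 3 commands mix motion and turning
initial: x=1 y=2 heading=east
step 1 (arc(left, 3)): x=4 y=5 heading=north
step 2 (arc(right, 3)): x=7 y=8 heading=east
step 3 (arc(left, 3)): x=10 y=11 heading=north
uniquely the one of 512 3-step routes that fits.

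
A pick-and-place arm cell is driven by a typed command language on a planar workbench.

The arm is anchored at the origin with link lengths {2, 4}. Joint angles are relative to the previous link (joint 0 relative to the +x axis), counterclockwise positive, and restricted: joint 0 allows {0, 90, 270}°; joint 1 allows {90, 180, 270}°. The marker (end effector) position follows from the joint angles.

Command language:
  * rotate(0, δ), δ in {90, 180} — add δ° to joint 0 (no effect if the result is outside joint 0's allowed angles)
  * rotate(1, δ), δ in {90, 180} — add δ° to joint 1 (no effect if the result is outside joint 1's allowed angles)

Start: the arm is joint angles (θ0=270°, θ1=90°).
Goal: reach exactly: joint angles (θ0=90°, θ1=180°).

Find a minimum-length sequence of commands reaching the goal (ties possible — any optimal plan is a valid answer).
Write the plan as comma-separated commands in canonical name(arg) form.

rotate(1, 90), rotate(0, 180)

begin: joint angles (θ0=270°, θ1=90°)
[1] after rotate(1, 90): joint angles (θ0=270°, θ1=180°)
[2] after rotate(0, 180): joint angles (θ0=90°, θ1=180°)
nothing shorter than 2 reaches the goal.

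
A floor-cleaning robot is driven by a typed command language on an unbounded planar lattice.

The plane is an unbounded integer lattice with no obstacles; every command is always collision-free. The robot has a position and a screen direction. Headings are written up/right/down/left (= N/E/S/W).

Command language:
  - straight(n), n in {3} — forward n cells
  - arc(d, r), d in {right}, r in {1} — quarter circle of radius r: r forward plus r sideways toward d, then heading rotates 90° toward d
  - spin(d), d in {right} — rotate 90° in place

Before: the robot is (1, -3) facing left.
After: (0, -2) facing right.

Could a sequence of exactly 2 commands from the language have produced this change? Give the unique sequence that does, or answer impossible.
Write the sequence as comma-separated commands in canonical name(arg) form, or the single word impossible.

key: position moved to (0,-2) AND the heading swung to E — translation plus rotation needed
start: (1, -3) facing left
1. arc(right, 1) → (0, -2) facing up
2. spin(right) → (0, -2) facing right
all 9 alternatives checked — unique.

arc(right, 1), spin(right)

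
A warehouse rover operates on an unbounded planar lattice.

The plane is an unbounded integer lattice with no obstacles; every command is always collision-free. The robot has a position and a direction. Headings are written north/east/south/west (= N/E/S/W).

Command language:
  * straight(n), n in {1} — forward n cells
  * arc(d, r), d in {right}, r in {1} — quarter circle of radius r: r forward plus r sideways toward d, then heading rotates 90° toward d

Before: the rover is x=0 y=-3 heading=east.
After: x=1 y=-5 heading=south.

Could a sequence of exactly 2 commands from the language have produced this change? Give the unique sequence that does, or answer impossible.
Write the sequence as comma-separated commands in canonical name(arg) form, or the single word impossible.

key: cell and facing (now S) both changed — the 2 commands mix motion and turning
from: x=0 y=-3 heading=east
t=1 arc(right, 1) ⇒ x=1 y=-4 heading=south
t=2 straight(1) ⇒ x=1 y=-5 heading=south
uniquely the one of 4 2-step routes that fits.

arc(right, 1), straight(1)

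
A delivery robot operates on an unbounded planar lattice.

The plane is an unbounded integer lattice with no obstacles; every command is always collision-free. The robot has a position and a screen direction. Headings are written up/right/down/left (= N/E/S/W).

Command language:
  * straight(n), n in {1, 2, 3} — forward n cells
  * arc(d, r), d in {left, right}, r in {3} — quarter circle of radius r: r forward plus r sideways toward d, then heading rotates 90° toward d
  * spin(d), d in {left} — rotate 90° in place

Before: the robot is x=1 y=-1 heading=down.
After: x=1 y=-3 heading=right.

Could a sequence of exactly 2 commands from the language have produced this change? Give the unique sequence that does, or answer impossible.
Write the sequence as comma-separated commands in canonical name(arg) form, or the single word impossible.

key: order matters: swapping straight(2) and spin(left) lands elsewhere
from: x=1 y=-1 heading=down
step 1 (straight(2)): x=1 y=-3 heading=down
step 2 (spin(left)): x=1 y=-3 heading=right
all 36 alternatives checked — unique.

straight(2), spin(left)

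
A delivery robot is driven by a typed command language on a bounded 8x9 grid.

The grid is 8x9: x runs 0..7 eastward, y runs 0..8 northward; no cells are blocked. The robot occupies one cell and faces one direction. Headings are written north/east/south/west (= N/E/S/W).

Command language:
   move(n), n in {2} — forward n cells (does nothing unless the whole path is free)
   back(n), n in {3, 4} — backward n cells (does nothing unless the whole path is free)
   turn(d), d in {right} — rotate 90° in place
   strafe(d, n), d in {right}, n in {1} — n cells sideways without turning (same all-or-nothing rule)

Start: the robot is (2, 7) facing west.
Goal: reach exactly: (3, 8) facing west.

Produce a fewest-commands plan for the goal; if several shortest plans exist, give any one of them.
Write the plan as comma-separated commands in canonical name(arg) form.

move(2), back(3), strafe(right, 1)

start: (2, 7) facing west
1. move(2) → (0, 7) facing west
2. back(3) → (3, 7) facing west
3. strafe(right, 1) → (3, 8) facing west
minimal: 3 command(s), checked below 3.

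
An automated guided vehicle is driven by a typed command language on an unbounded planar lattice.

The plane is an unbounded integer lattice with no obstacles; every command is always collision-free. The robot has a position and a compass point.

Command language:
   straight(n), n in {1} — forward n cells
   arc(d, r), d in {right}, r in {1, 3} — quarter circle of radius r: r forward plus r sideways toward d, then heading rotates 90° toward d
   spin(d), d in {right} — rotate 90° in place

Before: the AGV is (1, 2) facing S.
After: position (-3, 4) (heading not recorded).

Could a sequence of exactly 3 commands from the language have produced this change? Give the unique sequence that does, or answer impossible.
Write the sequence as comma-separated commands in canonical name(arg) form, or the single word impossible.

arc(right, 1), arc(right, 3), spin(right)

key: running spin(right) before arc(right, 1) would end elsewhere — order is forced
initial: (1, 2) facing S
step 1 (arc(right, 1)): (0, 1) facing W
step 2 (arc(right, 3)): (-3, 4) facing N
step 3 (spin(right)): (-3, 4) facing E
no rival 3-sequence matches.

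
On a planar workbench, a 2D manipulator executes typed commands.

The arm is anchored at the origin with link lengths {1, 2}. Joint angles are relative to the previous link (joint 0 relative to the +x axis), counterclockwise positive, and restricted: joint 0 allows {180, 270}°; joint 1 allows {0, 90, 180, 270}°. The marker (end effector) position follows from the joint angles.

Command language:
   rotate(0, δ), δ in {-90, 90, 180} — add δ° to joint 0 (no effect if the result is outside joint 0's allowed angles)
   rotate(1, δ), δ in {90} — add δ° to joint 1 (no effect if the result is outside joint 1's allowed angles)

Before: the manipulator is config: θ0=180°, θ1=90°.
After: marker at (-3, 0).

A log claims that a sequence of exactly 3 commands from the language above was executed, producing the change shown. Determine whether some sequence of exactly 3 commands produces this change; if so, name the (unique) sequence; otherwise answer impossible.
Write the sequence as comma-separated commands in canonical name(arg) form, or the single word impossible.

begin: config: θ0=180°, θ1=90°
[1] after rotate(1, 90): config: θ0=180°, θ1=180°
[2] after rotate(1, 90): config: θ0=180°, θ1=270°
[3] after rotate(1, 90): config: θ0=180°, θ1=0°
all 64 alternatives checked — unique.

rotate(1, 90), rotate(1, 90), rotate(1, 90)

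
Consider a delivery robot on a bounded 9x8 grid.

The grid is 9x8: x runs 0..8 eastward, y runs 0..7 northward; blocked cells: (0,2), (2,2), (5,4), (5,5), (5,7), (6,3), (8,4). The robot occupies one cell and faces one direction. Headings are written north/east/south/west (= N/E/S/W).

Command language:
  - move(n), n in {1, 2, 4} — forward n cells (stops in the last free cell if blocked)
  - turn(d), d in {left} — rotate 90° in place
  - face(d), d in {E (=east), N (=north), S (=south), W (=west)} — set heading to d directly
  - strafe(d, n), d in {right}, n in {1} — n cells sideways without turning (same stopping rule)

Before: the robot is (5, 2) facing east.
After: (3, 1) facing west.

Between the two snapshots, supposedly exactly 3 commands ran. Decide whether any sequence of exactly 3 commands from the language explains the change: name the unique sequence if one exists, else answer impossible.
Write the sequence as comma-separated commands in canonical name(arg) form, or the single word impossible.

strafe(right, 1), face(W), move(2)

key: order matters: swapping strafe(right, 1) and move(2) lands elsewhere
initial: (5, 2) facing east
[1] after strafe(right, 1): (5, 1) facing east
[2] after face(W): (5, 1) facing west
[3] after move(2): (3, 1) facing west
uniquely the one of 729 3-step routes that fits.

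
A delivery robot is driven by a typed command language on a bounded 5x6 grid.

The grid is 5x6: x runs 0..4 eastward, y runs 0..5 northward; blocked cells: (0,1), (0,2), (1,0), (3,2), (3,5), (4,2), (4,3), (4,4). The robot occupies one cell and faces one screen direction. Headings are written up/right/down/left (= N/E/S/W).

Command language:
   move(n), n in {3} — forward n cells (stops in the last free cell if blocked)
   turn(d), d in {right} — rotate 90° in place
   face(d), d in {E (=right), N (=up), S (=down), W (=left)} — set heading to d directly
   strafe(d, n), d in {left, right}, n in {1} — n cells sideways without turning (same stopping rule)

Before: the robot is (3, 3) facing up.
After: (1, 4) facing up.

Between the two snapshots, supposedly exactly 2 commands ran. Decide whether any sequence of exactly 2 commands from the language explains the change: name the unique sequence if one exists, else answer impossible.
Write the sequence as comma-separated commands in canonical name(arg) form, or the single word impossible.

all 64 sequences checked — none match.

impossible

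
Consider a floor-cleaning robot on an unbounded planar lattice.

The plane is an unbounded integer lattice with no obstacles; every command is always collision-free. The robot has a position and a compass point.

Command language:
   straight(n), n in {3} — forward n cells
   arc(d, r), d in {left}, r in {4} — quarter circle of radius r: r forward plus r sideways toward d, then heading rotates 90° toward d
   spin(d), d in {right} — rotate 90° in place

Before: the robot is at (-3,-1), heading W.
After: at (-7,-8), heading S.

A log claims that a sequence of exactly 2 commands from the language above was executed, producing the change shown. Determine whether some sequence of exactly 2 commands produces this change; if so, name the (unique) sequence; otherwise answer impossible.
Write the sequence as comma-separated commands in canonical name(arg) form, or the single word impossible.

arc(left, 4), straight(3)

key: cell and facing (now S) both changed — the 2 commands mix motion and turning
t0: at (-3,-1), heading W
t=1 arc(left, 4) ⇒ at (-7,-5), heading S
t=2 straight(3) ⇒ at (-7,-8), heading S
all 9 alternatives checked — unique.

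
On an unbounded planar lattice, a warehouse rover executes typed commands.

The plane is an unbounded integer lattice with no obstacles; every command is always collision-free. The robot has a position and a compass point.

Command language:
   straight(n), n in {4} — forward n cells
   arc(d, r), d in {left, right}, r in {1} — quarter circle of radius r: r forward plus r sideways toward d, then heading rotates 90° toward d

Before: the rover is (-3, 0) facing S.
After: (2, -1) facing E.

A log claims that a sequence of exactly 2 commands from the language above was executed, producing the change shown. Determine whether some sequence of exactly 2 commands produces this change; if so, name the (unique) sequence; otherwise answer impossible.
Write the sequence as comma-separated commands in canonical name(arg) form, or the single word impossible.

arc(left, 1), straight(4)

key: position moved to (2,-1) AND the heading swung to E — translation plus rotation needed
from: (-3, 0) facing S
step 1 (arc(left, 1)): (-2, -1) facing E
step 2 (straight(4)): (2, -1) facing E
no other 2-command option fits: unique.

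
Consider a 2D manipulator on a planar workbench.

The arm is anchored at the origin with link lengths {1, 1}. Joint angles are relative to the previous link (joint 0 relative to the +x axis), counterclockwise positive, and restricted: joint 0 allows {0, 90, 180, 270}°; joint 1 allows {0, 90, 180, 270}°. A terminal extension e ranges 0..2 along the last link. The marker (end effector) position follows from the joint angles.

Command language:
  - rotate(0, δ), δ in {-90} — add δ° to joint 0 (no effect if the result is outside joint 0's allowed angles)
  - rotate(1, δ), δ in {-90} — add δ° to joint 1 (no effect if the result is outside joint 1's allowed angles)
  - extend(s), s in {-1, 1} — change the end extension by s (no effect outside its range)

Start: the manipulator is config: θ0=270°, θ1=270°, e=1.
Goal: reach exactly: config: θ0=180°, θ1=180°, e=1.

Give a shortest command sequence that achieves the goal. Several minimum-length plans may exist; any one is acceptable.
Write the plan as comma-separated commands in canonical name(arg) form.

start: config: θ0=270°, θ1=270°, e=1
[1] after rotate(0, -90): config: θ0=180°, θ1=270°, e=1
[2] after rotate(1, -90): config: θ0=180°, θ1=180°, e=1
nothing shorter than 2 reaches the goal.

rotate(0, -90), rotate(1, -90)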